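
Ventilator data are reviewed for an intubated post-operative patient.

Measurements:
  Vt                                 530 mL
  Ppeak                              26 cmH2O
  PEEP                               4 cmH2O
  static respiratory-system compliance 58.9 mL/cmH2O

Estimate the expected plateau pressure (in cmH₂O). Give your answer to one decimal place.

Pplat = PEEP + Vt / Cstat = 4 + 530 / 58.9 = 4 + 8.998 = 12.998 cmH2O.

13.0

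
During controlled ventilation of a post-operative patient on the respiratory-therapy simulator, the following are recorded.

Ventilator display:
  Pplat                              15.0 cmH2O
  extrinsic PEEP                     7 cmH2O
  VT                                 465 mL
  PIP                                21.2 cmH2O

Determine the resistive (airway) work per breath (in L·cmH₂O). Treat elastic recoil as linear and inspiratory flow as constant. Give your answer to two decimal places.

2.88

With constant inspiratory flow the resistive pressure is constant at PIP − Pplat = 21.2 − 15.0 = 6.2 cmH2O, so resistive work = 6.2 × 0.465 = 2.883 L·cmH2O.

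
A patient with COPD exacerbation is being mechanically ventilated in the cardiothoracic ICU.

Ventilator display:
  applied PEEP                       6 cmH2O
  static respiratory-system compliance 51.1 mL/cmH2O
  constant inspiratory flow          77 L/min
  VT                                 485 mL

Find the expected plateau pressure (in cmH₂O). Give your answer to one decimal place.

Pplat = PEEP + Vt / Cstat = 6 + 485 / 51.1 = 6 + 9.491 = 15.491 cmH2O.

15.5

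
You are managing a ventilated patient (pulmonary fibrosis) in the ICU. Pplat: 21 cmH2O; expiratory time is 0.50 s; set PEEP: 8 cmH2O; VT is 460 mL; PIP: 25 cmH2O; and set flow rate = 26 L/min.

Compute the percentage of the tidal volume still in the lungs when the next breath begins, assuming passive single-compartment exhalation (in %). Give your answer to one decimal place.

21.6

Flow: 26 L/min ÷ 60 = 0.4333 L/s.
R = (PIP − Pplat)/V̇ = (25 − 21) / 0.4333 = 4.0/0.4333 = 9.231 cmH2O·s/L.
C = Vt/(Pplat − PEEP) = 460.0 / (21 − 8) = 460.0/13.0 = 35.385 mL/cmH2O.
τ = R × C = 9.231 × 0.03539 L/cmH2O = 0.3267 s.
Fraction remaining at end-expiration = e^(−Te/τ) = e^(−0.50/0.3267) = 0.2164 → 21.64%.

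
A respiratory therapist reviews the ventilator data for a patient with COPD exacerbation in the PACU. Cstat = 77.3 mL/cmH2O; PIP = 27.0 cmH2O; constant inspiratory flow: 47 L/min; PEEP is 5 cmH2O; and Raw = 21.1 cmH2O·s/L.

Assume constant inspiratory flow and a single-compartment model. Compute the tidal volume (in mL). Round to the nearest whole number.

423

Flow: 47 L/min ÷ 60 = 0.7833 L/s.
Equation of motion (constant flow): PIP = Vt/C + R·V̇ + PEEP.
Vt/C = PIP − R·V̇ − PEEP = 27.0 − 16.528 − 5 = 5.472 cmH2O.
Vt = C × 5.472 = 77.3 × 5.472 = 422.99 mL.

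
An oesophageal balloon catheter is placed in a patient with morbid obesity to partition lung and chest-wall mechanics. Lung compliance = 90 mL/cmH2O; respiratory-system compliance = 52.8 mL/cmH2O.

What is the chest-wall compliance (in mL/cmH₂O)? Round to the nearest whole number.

128

1/Ccw = 1/Crs − 1/CL.
1/Ccw = 1/52.8 − 1/90 = 0.007828.
Ccw = 127.75 mL/cmH2O.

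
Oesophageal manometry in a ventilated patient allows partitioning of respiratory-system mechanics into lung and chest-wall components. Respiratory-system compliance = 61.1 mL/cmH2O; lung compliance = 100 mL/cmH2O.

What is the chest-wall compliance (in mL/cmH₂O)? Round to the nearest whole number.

1/Ccw = 1/Crs − 1/CL.
1/Ccw = 1/61.1 − 1/100 = 0.006367.
Ccw = 157.06 mL/cmH2O.

157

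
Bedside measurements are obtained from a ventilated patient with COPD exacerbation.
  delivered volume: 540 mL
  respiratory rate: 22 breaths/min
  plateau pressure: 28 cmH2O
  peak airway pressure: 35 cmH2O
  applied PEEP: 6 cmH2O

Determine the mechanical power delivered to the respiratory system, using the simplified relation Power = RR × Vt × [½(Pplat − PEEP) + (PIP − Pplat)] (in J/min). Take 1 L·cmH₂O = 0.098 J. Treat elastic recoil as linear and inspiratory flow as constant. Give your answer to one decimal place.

21.0

Per-breath work = Vt × [½(Pplat−PEEP) + (PIP−Pplat)] = 0.540 × [0.5×22.0 + 7.0] = 0.540 × 18.0 = 9.72 L·cmH2O.
Power = 22 × 9.72 = 213.84 L·cmH2O/min.
× 0.098 J/(L·cmH2O) → 20.956 J/min.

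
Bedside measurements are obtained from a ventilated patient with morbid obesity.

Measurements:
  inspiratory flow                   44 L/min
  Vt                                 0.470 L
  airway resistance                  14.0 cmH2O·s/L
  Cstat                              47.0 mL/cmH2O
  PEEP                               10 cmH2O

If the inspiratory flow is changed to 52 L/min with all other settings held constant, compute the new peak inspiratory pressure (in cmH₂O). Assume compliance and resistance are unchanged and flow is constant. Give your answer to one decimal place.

32.1

Flow: 44 L/min ÷ 60 = 0.7333 L/s.
New flow: 52 L/min ÷ 60 = 0.8667 L/s.
PIP = Vt/C + R·V̇ + PEEP (constant-flow equation of motion).
Only the resistive term changes: ΔPIP = R × ΔV̇ = 14.0 × (0.8667 − 0.7333) = 14.0 × 0.1334 = 1.868 cmH2O.
Original PIP = 470/47.0 + 14.0×0.7333 + 10 = 30.266 cmH2O; new PIP = 30.266 + (1.868) = 32.134 cmH2O.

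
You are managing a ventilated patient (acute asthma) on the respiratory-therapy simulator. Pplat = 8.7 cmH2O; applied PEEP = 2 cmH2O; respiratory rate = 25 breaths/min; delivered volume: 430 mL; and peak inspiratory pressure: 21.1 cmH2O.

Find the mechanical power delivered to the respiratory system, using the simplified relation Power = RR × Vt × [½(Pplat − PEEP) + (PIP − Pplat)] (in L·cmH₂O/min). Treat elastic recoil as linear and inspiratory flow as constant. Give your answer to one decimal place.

169.3

Per-breath work = Vt × [½(Pplat−PEEP) + (PIP−Pplat)] = 0.430 × [0.5×6.7 + 12.4] = 0.430 × 15.75 = 6.773 L·cmH2O.
Power = 25 × 6.773 = 169.33 L·cmH2O/min.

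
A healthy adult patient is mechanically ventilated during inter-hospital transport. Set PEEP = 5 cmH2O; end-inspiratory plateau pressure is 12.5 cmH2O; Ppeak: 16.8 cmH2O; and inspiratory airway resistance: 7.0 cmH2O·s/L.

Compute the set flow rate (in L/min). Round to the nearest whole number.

flow = (PIP − Pplat) / Raw = (16.8 − 12.5) / 7.0 = 0.6143 L/s × 60 = 36.858 L/min.

37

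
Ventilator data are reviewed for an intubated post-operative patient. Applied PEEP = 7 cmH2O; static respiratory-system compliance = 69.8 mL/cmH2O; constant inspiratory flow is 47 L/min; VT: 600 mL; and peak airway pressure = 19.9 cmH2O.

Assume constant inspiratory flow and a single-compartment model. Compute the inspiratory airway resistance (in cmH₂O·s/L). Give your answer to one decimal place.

5.5

Flow: 47 L/min ÷ 60 = 0.7833 L/s.
Equation of motion (constant flow): PIP = Vt/C + R·V̇ + PEEP.
R·V̇ = PIP − Vt/C − PEEP = 19.9 − 600/69.8 − 7 = 19.9 − 8.596 − 7 = 4.304 cmH2O.
R = 4.304 / 0.7833 = 5.495 cmH2O·s/L.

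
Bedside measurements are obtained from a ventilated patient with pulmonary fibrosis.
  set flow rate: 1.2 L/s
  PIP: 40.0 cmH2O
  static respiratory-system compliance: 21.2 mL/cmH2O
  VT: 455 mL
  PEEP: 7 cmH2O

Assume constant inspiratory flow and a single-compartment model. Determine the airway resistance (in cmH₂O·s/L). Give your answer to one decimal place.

9.6

Equation of motion (constant flow): PIP = Vt/C + R·V̇ + PEEP.
R·V̇ = PIP − Vt/C − PEEP = 40.0 − 455/21.2 − 7 = 40.0 − 21.462 − 7 = 11.538 cmH2O.
R = 11.538 / 1.2 = 9.615 cmH2O·s/L.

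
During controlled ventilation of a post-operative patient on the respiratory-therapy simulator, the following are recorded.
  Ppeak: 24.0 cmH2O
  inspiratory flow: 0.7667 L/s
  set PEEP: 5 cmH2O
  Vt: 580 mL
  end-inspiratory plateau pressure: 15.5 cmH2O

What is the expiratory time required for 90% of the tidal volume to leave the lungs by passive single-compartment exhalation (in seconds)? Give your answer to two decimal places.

R = (PIP − Pplat)/V̇ = (24.0 − 15.5) / 0.7667 = 8.5/0.7667 = 11.086 cmH2O·s/L.
C = Vt/(Pplat − PEEP) = 580.0 / (15.5 − 5) = 580.0/10.5 = 55.238 mL/cmH2O.
τ = R × C = 11.086 × 0.05524 L/cmH2O = 0.6124 s.
t = −τ·ln(1 − 0.90) = −0.6124·ln(0.1) = 1.41 s.

1.41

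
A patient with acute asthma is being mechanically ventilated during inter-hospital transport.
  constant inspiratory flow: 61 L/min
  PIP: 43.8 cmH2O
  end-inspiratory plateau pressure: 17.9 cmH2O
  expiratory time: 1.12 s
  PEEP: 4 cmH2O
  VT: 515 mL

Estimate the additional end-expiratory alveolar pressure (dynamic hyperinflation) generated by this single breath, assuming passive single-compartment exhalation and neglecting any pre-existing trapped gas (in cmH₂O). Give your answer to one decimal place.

Flow: 61 L/min ÷ 60 = 1.0167 L/s.
R = (PIP − Pplat)/V̇ = (43.8 − 17.9) / 1.0167 = 25.9/1.0167 = 25.475 cmH2O·s/L.
C = Vt/(Pplat − PEEP) = 515.0 / (17.9 − 4) = 515.0/13.9 = 37.05 mL/cmH2O.
τ = R × C = 25.475 × 0.03705 L/cmH2O = 0.9438 s.
Fraction remaining = e^(−Te/τ) = e^(−1.12/0.9438) = 0.3052; trapped volume = 515.0 × 0.3052 = 157.18 mL.
Additional alveolar pressure from trapping ≈ V_trapped / C = 157.18 / 37.05 = 4.242 cmH2O.

4.2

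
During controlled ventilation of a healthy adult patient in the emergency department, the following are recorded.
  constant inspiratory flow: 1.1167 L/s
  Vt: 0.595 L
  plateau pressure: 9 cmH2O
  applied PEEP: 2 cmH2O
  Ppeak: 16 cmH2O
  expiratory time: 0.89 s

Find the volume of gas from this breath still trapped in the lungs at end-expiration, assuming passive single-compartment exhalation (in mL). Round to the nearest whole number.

112

R = (PIP − Pplat)/V̇ = (16 − 9) / 1.1167 = 7.0/1.1167 = 6.268 cmH2O·s/L.
C = Vt/(Pplat − PEEP) = 595.0 / (9 − 2) = 595.0/7.0 = 85.0 mL/cmH2O.
τ = R × C = 6.268 × 0.085 L/cmH2O = 0.5328 s.
Fraction remaining = e^(−Te/τ) = e^(−0.89/0.5328) = 0.1882.
Trapped volume = 595.0 × 0.1882 = 111.98 mL.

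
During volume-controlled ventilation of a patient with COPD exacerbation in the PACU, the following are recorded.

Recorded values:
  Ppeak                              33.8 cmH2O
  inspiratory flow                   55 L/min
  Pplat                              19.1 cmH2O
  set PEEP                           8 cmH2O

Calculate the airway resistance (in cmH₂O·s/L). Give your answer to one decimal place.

16.0

Flow: 55 L/min ÷ 60 = 0.9167 L/s.
Raw = (PIP − Pplat) / flow = (33.8 − 19.1) / 0.9167 = 14.7 / 0.9167 = 16.036 cmH2O·s/L.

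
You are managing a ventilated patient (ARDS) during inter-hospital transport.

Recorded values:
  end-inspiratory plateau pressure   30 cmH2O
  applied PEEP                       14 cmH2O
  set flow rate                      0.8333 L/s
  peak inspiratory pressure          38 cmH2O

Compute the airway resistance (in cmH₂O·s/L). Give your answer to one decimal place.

Raw = (PIP − Pplat) / flow = (38 − 30) / 0.8333 = 8.0 / 0.8333 = 9.6 cmH2O·s/L.

9.6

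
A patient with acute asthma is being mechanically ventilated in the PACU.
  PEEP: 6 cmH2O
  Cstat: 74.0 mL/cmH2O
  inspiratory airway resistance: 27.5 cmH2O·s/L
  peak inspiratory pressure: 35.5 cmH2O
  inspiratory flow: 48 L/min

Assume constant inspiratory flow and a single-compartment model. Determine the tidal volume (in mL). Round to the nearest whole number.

Flow: 48 L/min ÷ 60 = 0.8 L/s.
Equation of motion (constant flow): PIP = Vt/C + R·V̇ + PEEP.
Vt/C = PIP − R·V̇ − PEEP = 35.5 − 22.0 − 6 = 7.5 cmH2O.
Vt = C × 7.5 = 74.0 × 7.5 = 555.0 mL.

555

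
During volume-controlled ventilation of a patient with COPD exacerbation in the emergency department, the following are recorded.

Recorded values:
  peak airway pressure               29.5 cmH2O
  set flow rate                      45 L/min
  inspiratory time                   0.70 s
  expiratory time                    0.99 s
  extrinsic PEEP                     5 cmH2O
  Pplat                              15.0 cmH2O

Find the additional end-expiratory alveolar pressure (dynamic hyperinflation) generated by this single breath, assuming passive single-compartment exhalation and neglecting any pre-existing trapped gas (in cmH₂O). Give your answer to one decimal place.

3.8

Flow: 45 L/min ÷ 60 = 0.75 L/s.
Vt = flow × Ti = 0.75 L/s × 0.70 s × 1000 mL/L = 525.0 mL.
R = (PIP − Pplat)/V̇ = (29.5 − 15.0) / 0.75 = 14.5/0.75 = 19.333 cmH2O·s/L.
C = Vt/(Pplat − PEEP) = 525.0 / (15.0 − 5) = 525.0/10.0 = 52.5 mL/cmH2O.
τ = R × C = 19.333 × 0.0525 L/cmH2O = 1.015 s.
Fraction remaining = e^(−Te/τ) = e^(−0.99/1.015) = 0.3771; trapped volume = 525.0 × 0.3771 = 197.98 mL.
Additional alveolar pressure from trapping ≈ V_trapped / C = 197.98 / 52.5 = 3.771 cmH2O.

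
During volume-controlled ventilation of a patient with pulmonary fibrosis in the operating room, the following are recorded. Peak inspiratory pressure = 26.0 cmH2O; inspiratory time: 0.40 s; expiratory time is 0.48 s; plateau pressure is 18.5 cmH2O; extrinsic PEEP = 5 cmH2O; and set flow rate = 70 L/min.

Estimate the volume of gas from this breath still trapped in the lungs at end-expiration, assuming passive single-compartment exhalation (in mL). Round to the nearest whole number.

54

Flow: 70 L/min ÷ 60 = 1.1667 L/s.
Vt = flow × Ti = 1.1667 L/s × 0.40 s × 1000 mL/L = 466.68 mL.
R = (PIP − Pplat)/V̇ = (26.0 − 18.5) / 1.1667 = 7.5/1.1667 = 6.428 cmH2O·s/L.
C = Vt/(Pplat − PEEP) = 466.68 / (18.5 − 5) = 466.68/13.5 = 34.569 mL/cmH2O.
τ = R × C = 6.428 × 0.03457 L/cmH2O = 0.2222 s.
Fraction remaining = e^(−Te/τ) = e^(−0.48/0.2222) = 0.1153.
Trapped volume = 466.68 × 0.1153 = 53.808 mL.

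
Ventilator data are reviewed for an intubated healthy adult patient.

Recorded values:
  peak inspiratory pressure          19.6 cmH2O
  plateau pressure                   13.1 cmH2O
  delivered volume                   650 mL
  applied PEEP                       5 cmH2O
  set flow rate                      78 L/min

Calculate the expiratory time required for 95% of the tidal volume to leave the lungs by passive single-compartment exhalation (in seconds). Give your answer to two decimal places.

1.20

Flow: 78 L/min ÷ 60 = 1.3 L/s.
R = (PIP − Pplat)/V̇ = (19.6 − 13.1) / 1.3 = 6.5/1.3 = 5.0 cmH2O·s/L.
C = Vt/(Pplat − PEEP) = 650.0 / (13.1 − 5) = 650.0/8.1 = 80.247 mL/cmH2O.
τ = R × C = 5.0 × 0.08025 L/cmH2O = 0.4013 s.
t = −τ·ln(1 − 0.95) = −0.4013·ln(0.05) = 1.202 s.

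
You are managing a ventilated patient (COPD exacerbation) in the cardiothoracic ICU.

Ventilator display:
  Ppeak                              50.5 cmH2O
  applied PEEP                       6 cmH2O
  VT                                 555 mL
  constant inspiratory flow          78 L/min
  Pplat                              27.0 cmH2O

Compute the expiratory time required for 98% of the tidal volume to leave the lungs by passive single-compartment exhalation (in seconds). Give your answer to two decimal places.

1.87

Flow: 78 L/min ÷ 60 = 1.3 L/s.
R = (PIP − Pplat)/V̇ = (50.5 − 27.0) / 1.3 = 23.5/1.3 = 18.077 cmH2O·s/L.
C = Vt/(Pplat − PEEP) = 555.0 / (27.0 − 6) = 555.0/21.0 = 26.429 mL/cmH2O.
τ = R × C = 18.077 × 0.02643 L/cmH2O = 0.4778 s.
t = −τ·ln(1 − 0.98) = −0.4778·ln(0.02) = 1.869 s.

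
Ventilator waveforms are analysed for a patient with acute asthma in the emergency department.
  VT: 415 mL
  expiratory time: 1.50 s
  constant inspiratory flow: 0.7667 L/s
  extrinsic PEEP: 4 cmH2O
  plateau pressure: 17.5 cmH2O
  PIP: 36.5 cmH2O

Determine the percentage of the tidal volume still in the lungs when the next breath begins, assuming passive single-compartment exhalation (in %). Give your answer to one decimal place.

R = (PIP − Pplat)/V̇ = (36.5 − 17.5) / 0.7667 = 19.0/0.7667 = 24.782 cmH2O·s/L.
C = Vt/(Pplat − PEEP) = 415.0 / (17.5 − 4) = 415.0/13.5 = 30.741 mL/cmH2O.
τ = R × C = 24.782 × 0.03074 L/cmH2O = 0.7618 s.
Fraction remaining at end-expiration = e^(−Te/τ) = e^(−1.50/0.7618) = 0.1396 → 13.96%.

14.0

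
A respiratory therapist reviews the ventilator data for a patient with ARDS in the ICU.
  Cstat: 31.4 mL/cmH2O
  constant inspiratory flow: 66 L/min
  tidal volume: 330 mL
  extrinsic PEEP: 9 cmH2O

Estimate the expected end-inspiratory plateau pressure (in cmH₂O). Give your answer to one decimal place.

19.5

Pplat = PEEP + Vt / Cstat = 9 + 330 / 31.4 = 9 + 10.51 = 19.51 cmH2O.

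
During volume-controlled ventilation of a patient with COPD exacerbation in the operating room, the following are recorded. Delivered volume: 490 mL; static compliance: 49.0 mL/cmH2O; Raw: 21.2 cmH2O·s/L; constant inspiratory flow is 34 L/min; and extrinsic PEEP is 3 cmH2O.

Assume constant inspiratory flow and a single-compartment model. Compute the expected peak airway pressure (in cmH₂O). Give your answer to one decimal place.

Flow: 34 L/min ÷ 60 = 0.5667 L/s.
Equation of motion (constant flow): PIP = Vt/C + R·V̇ + PEEP.
PIP = 490/49.0 + 21.2×0.5667 + 3 = 10.0 + 12.014 + 3 = 25.014 cmH2O.

25.0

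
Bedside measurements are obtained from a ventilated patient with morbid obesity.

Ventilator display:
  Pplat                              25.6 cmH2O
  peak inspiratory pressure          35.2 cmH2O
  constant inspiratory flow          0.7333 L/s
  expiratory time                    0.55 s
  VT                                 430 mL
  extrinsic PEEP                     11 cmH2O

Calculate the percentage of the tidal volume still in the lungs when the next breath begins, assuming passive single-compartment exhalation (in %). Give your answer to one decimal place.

24.0

R = (PIP − Pplat)/V̇ = (35.2 − 25.6) / 0.7333 = 9.6/0.7333 = 13.092 cmH2O·s/L.
C = Vt/(Pplat − PEEP) = 430.0 / (25.6 − 11) = 430.0/14.6 = 29.452 mL/cmH2O.
τ = R × C = 13.092 × 0.02945 L/cmH2O = 0.3856 s.
Fraction remaining at end-expiration = e^(−Te/τ) = e^(−0.55/0.3856) = 0.2402 → 24.02%.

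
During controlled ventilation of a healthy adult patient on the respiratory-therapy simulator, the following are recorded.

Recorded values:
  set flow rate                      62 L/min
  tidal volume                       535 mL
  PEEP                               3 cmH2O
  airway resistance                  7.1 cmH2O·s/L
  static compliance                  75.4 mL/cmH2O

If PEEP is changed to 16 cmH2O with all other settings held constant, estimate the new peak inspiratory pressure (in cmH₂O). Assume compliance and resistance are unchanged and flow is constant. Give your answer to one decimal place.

30.4

Flow: 62 L/min ÷ 60 = 1.0333 L/s.
PIP = Vt/C + R·V̇ + PEEP (constant-flow equation of motion).
Only the baseline term changes: ΔPIP = ΔPEEP = 16 − 3 = 13.0 cmH2O.
Original PIP = 535/75.4 + 7.1×1.0333 + 3 = 17.432 cmH2O; new PIP = 17.432 + (13.0) = 30.432 cmH2O.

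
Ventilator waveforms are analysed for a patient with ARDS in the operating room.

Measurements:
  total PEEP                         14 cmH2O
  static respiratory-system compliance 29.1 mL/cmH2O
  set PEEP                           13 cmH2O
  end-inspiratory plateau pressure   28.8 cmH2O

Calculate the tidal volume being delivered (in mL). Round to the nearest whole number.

End-expiratory occlusion gives total PEEP = 14 cmH2O (intrinsic PEEP = 14 − 13 = 1). Use total PEEP for the elastic gradient.
Vt = Cstat × (Pplat − PEEPtotal) = 29.1 × (28.8 − 14) = 29.1 × 14.8 = 430.68 mL.

431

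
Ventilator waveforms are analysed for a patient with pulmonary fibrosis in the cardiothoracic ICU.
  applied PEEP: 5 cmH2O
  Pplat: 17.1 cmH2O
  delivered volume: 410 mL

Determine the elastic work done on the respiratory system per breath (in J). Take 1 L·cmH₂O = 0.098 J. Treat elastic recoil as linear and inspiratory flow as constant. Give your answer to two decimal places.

0.24

Elastic work ≈ ½ × (Pplat − PEEP) × Vt = 0.5 × (17.1 − 5) × 0.410 L = 0.5 × 12.1 × 0.410 = 2.481 L·cmH2O.
× 0.098 J/(L·cmH2O) → 0.2431 J.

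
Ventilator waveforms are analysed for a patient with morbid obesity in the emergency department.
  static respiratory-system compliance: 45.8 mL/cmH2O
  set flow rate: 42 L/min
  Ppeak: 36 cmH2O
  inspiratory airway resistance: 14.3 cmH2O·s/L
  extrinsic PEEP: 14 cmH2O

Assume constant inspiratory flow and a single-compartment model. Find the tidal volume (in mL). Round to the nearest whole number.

549

Flow: 42 L/min ÷ 60 = 0.7 L/s.
Equation of motion (constant flow): PIP = Vt/C + R·V̇ + PEEP.
Vt/C = PIP − R·V̇ − PEEP = 36 − 10.01 − 14 = 11.99 cmH2O.
Vt = C × 11.99 = 45.8 × 11.99 = 549.14 mL.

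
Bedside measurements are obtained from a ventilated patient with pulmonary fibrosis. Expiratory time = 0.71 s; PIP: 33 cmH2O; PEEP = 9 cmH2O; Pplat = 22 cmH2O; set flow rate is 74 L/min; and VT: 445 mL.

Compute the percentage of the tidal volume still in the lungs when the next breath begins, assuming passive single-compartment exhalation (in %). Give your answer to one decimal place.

Flow: 74 L/min ÷ 60 = 1.2333 L/s.
R = (PIP − Pplat)/V̇ = (33 − 22) / 1.2333 = 11.0/1.2333 = 8.919 cmH2O·s/L.
C = Vt/(Pplat − PEEP) = 445.0 / (22 − 9) = 445.0/13.0 = 34.231 mL/cmH2O.
τ = R × C = 8.919 × 0.03423 L/cmH2O = 0.3053 s.
Fraction remaining at end-expiration = e^(−Te/τ) = e^(−0.71/0.3053) = 0.09773 → 9.773%.

9.8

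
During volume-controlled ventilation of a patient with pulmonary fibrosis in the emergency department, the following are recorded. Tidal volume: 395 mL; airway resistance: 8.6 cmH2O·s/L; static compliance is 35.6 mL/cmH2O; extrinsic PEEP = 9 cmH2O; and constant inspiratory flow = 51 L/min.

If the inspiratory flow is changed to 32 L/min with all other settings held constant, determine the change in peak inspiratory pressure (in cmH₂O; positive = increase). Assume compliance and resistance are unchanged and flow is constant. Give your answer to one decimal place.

-2.7

Flow: 51 L/min ÷ 60 = 0.85 L/s.
New flow: 32 L/min ÷ 60 = 0.5333 L/s.
PIP = Vt/C + R·V̇ + PEEP (constant-flow equation of motion).
Only the resistive term changes: ΔPIP = R × ΔV̇ = 8.6 × (0.5333 − 0.85) = 8.6 × -0.3167 = -2.724 cmH2O.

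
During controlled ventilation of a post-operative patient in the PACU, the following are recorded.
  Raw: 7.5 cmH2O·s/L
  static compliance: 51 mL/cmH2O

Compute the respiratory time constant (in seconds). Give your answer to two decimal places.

τ = R × C = 7.5 × 51 mL/cmH2O = 7.5 × 0.051 L/cmH2O = 0.3825 s.

0.38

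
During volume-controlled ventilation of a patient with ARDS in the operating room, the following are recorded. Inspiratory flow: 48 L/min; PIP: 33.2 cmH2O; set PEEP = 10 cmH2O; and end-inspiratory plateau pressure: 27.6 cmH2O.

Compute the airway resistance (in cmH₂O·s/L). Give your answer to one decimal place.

Flow: 48 L/min ÷ 60 = 0.8 L/s.
Raw = (PIP − Pplat) / flow = (33.2 − 27.6) / 0.8 = 5.6 / 0.8 = 7.0 cmH2O·s/L.

7.0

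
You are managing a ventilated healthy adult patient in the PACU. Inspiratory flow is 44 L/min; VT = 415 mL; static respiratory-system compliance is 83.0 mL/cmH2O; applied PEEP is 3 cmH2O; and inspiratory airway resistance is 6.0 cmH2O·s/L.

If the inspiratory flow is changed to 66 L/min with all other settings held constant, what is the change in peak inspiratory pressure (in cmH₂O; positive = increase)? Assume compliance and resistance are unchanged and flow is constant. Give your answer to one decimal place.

2.2

Flow: 44 L/min ÷ 60 = 0.7333 L/s.
New flow: 66 L/min ÷ 60 = 1.1 L/s.
PIP = Vt/C + R·V̇ + PEEP (constant-flow equation of motion).
Only the resistive term changes: ΔPIP = R × ΔV̇ = 6.0 × (1.1 − 0.7333) = 6.0 × 0.3667 = 2.2 cmH2O.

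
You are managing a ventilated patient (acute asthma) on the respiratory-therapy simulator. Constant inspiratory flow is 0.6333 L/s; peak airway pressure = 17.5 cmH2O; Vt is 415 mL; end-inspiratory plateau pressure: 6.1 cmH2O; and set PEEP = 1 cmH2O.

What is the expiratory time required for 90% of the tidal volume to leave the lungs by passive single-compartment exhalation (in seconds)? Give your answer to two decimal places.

3.37

R = (PIP − Pplat)/V̇ = (17.5 − 6.1) / 0.6333 = 11.4/0.6333 = 18.001 cmH2O·s/L.
C = Vt/(Pplat − PEEP) = 415.0 / (6.1 − 1) = 415.0/5.1 = 81.373 mL/cmH2O.
τ = R × C = 18.001 × 0.08137 L/cmH2O = 1.465 s.
t = −τ·ln(1 − 0.90) = −1.465·ln(0.1) = 3.373 s.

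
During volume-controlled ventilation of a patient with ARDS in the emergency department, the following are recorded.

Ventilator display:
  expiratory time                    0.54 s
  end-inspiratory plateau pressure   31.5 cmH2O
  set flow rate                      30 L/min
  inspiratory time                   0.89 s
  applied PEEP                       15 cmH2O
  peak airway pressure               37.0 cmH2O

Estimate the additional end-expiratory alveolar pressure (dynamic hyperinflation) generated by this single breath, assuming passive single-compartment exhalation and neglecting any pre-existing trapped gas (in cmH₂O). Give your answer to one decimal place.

Flow: 30 L/min ÷ 60 = 0.5 L/s.
Vt = flow × Ti = 0.5 L/s × 0.89 s × 1000 mL/L = 445.0 mL.
R = (PIP − Pplat)/V̇ = (37.0 − 31.5) / 0.5 = 5.5/0.5 = 11.0 cmH2O·s/L.
C = Vt/(Pplat − PEEP) = 445.0 / (31.5 − 15) = 445.0/16.5 = 26.97 mL/cmH2O.
τ = R × C = 11.0 × 0.02697 L/cmH2O = 0.2967 s.
Fraction remaining = e^(−Te/τ) = e^(−0.54/0.2967) = 0.162; trapped volume = 445.0 × 0.162 = 72.09 mL.
Additional alveolar pressure from trapping ≈ V_trapped / C = 72.09 / 26.97 = 2.673 cmH2O.

2.7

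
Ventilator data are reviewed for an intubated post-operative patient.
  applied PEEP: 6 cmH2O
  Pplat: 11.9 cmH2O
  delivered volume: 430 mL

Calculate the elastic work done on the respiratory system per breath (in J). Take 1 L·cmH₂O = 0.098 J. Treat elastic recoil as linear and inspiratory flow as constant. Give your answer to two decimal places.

Elastic work ≈ ½ × (Pplat − PEEP) × Vt = 0.5 × (11.9 − 6) × 0.430 L = 0.5 × 5.9 × 0.430 = 1.269 L·cmH2O.
× 0.098 J/(L·cmH2O) → 0.1244 J.

0.12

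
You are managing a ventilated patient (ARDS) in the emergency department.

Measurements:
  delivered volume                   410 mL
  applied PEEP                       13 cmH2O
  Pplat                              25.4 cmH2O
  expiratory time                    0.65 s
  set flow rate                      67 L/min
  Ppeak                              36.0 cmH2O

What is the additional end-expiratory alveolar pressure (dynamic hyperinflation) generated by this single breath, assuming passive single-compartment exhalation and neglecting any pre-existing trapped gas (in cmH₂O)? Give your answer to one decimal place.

Flow: 67 L/min ÷ 60 = 1.1167 L/s.
R = (PIP − Pplat)/V̇ = (36.0 − 25.4) / 1.1167 = 10.6/1.1167 = 9.492 cmH2O·s/L.
C = Vt/(Pplat − PEEP) = 410.0 / (25.4 − 13) = 410.0/12.4 = 33.065 mL/cmH2O.
τ = R × C = 9.492 × 0.03307 L/cmH2O = 0.3139 s.
Fraction remaining = e^(−Te/τ) = e^(−0.65/0.3139) = 0.1261; trapped volume = 410.0 × 0.1261 = 51.701 mL.
Additional alveolar pressure from trapping ≈ V_trapped / C = 51.701 / 33.065 = 1.564 cmH2O.

1.6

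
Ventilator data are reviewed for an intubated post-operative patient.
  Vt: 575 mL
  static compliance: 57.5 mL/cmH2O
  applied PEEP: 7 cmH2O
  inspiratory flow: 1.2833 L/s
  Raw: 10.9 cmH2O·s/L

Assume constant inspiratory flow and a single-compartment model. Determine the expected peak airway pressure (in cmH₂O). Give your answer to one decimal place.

Equation of motion (constant flow): PIP = Vt/C + R·V̇ + PEEP.
PIP = 575/57.5 + 10.9×1.2833 + 7 = 10.0 + 13.988 + 7 = 30.988 cmH2O.

31.0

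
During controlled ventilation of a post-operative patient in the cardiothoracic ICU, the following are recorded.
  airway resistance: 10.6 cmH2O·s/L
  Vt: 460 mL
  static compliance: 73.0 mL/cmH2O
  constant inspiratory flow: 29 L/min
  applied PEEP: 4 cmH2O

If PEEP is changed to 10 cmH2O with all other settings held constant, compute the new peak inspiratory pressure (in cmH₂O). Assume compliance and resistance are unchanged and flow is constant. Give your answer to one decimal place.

21.4

Flow: 29 L/min ÷ 60 = 0.4833 L/s.
PIP = Vt/C + R·V̇ + PEEP (constant-flow equation of motion).
Only the baseline term changes: ΔPIP = ΔPEEP = 10 − 4 = 6.0 cmH2O.
Original PIP = 460/73.0 + 10.6×0.4833 + 4 = 15.424 cmH2O; new PIP = 15.424 + (6.0) = 21.424 cmH2O.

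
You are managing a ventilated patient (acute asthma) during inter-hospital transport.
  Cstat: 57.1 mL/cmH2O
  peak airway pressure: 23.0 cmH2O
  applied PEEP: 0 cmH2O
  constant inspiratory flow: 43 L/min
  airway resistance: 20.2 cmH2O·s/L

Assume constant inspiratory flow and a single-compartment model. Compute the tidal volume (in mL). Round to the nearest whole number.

Flow: 43 L/min ÷ 60 = 0.7167 L/s.
Equation of motion (constant flow): PIP = Vt/C + R·V̇ + PEEP.
Vt/C = PIP − R·V̇ − PEEP = 23.0 − 14.477 − 0 = 8.523 cmH2O.
Vt = C × 8.523 = 57.1 × 8.523 = 486.66 mL.

487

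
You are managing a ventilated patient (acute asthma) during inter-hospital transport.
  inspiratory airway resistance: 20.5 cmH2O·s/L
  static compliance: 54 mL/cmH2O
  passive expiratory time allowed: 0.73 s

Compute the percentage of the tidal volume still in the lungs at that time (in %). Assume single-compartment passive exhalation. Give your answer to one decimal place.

τ = R × C = 20.5 × 54 mL/cmH2O = 20.5 × 0.054 L/cmH2O = 1.107 s.
Passive exhalation: V(t)/V₀ = e^(−t/τ) = e^(−0.73/1.107) = 0.5171.
Fraction remaining = 0.5171 → 51.71%.

51.7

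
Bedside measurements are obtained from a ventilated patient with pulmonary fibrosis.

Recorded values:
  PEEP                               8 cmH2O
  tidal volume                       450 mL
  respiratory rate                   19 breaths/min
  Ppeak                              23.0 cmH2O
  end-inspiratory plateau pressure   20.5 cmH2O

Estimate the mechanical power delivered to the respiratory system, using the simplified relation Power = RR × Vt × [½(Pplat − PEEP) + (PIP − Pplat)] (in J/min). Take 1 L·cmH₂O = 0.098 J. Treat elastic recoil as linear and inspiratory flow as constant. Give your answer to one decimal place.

7.3

Per-breath work = Vt × [½(Pplat−PEEP) + (PIP−Pplat)] = 0.450 × [0.5×12.5 + 2.5] = 0.450 × 8.75 = 3.938 L·cmH2O.
Power = 19 × 3.938 = 74.822 L·cmH2O/min.
× 0.098 J/(L·cmH2O) → 7.333 J/min.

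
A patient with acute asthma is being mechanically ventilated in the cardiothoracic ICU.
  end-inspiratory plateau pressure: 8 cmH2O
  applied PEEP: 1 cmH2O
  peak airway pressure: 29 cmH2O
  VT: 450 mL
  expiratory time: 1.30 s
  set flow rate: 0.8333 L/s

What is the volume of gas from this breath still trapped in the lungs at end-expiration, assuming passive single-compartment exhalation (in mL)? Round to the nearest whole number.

R = (PIP − Pplat)/V̇ = (29 − 8) / 0.8333 = 21.0/0.8333 = 25.201 cmH2O·s/L.
C = Vt/(Pplat − PEEP) = 450.0 / (8 − 1) = 450.0/7.0 = 64.286 mL/cmH2O.
τ = R × C = 25.201 × 0.06429 L/cmH2O = 1.62 s.
Fraction remaining = e^(−Te/τ) = e^(−1.30/1.62) = 0.4482.
Trapped volume = 450.0 × 0.4482 = 201.69 mL.

202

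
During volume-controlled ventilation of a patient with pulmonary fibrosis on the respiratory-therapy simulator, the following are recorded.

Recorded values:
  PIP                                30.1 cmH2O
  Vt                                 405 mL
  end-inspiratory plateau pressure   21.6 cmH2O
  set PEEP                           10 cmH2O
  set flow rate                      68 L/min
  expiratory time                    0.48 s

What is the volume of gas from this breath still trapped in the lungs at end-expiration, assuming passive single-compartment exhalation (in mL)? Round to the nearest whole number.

Flow: 68 L/min ÷ 60 = 1.1333 L/s.
R = (PIP − Pplat)/V̇ = (30.1 − 21.6) / 1.1333 = 8.5/1.1333 = 7.5 cmH2O·s/L.
C = Vt/(Pplat − PEEP) = 405.0 / (21.6 − 10) = 405.0/11.6 = 34.914 mL/cmH2O.
τ = R × C = 7.5 × 0.03491 L/cmH2O = 0.2618 s.
Fraction remaining = e^(−Te/τ) = e^(−0.48/0.2618) = 0.1599.
Trapped volume = 405.0 × 0.1599 = 64.76 mL.

65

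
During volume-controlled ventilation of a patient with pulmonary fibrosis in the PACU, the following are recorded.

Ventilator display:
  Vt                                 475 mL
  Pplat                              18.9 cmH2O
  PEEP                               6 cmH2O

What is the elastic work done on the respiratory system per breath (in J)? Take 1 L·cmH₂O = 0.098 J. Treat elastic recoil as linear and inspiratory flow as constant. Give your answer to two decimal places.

0.30

Elastic work ≈ ½ × (Pplat − PEEP) × Vt = 0.5 × (18.9 − 6) × 0.475 L = 0.5 × 12.9 × 0.475 = 3.064 L·cmH2O.
× 0.098 J/(L·cmH2O) → 0.3003 J.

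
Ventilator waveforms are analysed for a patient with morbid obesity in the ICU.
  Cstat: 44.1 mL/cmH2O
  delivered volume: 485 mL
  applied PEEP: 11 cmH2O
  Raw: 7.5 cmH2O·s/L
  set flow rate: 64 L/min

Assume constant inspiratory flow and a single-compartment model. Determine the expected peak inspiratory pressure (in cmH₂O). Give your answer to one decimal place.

Flow: 64 L/min ÷ 60 = 1.0667 L/s.
Equation of motion (constant flow): PIP = Vt/C + R·V̇ + PEEP.
PIP = 485/44.1 + 7.5×1.0667 + 11 = 10.998 + 8.0 + 11 = 29.998 cmH2O.

30.0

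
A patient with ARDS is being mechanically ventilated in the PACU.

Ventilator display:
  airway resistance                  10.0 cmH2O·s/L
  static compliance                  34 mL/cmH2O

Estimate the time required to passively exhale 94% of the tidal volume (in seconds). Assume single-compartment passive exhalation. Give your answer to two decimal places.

τ = R × C = 10.0 × 34 mL/cmH2O = 10.0 × 0.034 L/cmH2O = 0.34 s.
Exhaled fraction f = 1 − e^(−t/τ) → t = −τ·ln(1 − f) = −0.34·ln(0.06) = 0.9566 s.

0.96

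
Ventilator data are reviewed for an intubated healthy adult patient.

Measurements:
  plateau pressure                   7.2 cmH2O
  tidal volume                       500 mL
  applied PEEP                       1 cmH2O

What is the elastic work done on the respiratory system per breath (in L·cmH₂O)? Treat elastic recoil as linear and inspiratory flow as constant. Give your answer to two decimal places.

1.55

Elastic work ≈ ½ × (Pplat − PEEP) × Vt = 0.5 × (7.2 − 1) × 0.500 L = 0.5 × 6.2 × 0.500 = 1.55 L·cmH2O.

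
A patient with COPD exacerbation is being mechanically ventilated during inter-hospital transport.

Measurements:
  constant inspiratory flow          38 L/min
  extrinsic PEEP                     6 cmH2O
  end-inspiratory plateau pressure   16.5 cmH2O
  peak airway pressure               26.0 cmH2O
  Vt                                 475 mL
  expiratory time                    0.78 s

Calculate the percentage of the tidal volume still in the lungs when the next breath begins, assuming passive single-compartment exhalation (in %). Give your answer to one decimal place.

31.7

Flow: 38 L/min ÷ 60 = 0.6333 L/s.
R = (PIP − Pplat)/V̇ = (26.0 − 16.5) / 0.6333 = 9.5/0.6333 = 15.001 cmH2O·s/L.
C = Vt/(Pplat − PEEP) = 475.0 / (16.5 − 6) = 475.0/10.5 = 45.238 mL/cmH2O.
τ = R × C = 15.001 × 0.04524 L/cmH2O = 0.6786 s.
Fraction remaining at end-expiration = e^(−Te/τ) = e^(−0.78/0.6786) = 0.3168 → 31.68%.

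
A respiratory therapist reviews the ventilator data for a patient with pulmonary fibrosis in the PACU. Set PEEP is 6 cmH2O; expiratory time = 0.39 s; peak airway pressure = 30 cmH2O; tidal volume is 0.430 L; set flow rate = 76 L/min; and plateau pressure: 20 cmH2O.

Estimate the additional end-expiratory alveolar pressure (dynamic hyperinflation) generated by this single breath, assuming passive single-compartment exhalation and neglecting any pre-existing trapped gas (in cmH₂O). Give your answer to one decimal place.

2.8

Flow: 76 L/min ÷ 60 = 1.2667 L/s.
R = (PIP − Pplat)/V̇ = (30 − 20) / 1.2667 = 10.0/1.2667 = 7.895 cmH2O·s/L.
C = Vt/(Pplat − PEEP) = 430.0 / (20 − 6) = 430.0/14.0 = 30.714 mL/cmH2O.
τ = R × C = 7.895 × 0.03071 L/cmH2O = 0.2425 s.
Fraction remaining = e^(−Te/τ) = e^(−0.39/0.2425) = 0.2002; trapped volume = 430.0 × 0.2002 = 86.086 mL.
Additional alveolar pressure from trapping ≈ V_trapped / C = 86.086 / 30.714 = 2.803 cmH2O.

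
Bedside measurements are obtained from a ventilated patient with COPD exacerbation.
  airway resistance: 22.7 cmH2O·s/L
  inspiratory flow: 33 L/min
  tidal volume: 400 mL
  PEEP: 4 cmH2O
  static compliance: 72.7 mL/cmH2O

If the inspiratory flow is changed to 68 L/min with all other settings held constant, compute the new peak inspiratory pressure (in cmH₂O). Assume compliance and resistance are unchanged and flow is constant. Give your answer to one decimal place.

35.2

Flow: 33 L/min ÷ 60 = 0.55 L/s.
New flow: 68 L/min ÷ 60 = 1.1333 L/s.
PIP = Vt/C + R·V̇ + PEEP (constant-flow equation of motion).
Only the resistive term changes: ΔPIP = R × ΔV̇ = 22.7 × (1.1333 − 0.55) = 22.7 × 0.5833 = 13.241 cmH2O.
Original PIP = 400/72.7 + 22.7×0.55 + 4 = 21.987 cmH2O; new PIP = 21.987 + (13.241) = 35.228 cmH2O.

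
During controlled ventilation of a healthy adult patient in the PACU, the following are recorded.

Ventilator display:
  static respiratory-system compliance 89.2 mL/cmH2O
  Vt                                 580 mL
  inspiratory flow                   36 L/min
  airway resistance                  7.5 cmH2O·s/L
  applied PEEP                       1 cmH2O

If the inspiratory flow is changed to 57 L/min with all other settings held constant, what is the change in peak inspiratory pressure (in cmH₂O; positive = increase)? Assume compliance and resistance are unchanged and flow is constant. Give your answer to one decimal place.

2.6

Flow: 36 L/min ÷ 60 = 0.6 L/s.
New flow: 57 L/min ÷ 60 = 0.95 L/s.
PIP = Vt/C + R·V̇ + PEEP (constant-flow equation of motion).
Only the resistive term changes: ΔPIP = R × ΔV̇ = 7.5 × (0.95 − 0.6) = 7.5 × 0.35 = 2.625 cmH2O.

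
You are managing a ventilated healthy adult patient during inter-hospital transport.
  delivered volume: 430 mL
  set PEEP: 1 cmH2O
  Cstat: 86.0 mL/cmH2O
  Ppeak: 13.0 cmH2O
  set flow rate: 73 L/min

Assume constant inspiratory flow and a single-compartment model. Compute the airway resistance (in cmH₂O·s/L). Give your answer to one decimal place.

Flow: 73 L/min ÷ 60 = 1.2167 L/s.
Equation of motion (constant flow): PIP = Vt/C + R·V̇ + PEEP.
R·V̇ = PIP − Vt/C − PEEP = 13.0 − 430/86.0 − 1 = 13.0 − 5.0 − 1 = 7.0 cmH2O.
R = 7.0 / 1.2167 = 5.753 cmH2O·s/L.

5.8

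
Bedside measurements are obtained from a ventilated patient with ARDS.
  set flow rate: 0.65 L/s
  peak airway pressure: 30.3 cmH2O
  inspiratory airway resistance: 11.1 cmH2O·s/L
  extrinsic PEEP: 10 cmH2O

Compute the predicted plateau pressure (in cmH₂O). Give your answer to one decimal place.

Pplat = PIP − Raw × flow = 30.3 − 11.1 × 0.65 = 30.3 − 7.215 = 23.085 cmH2O.

23.1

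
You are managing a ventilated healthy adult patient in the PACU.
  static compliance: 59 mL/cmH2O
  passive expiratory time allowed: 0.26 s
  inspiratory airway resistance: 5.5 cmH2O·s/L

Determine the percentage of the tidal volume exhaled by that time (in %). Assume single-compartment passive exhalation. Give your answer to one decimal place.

τ = R × C = 5.5 × 59 mL/cmH2O = 5.5 × 0.059 L/cmH2O = 0.3245 s.
Passive exhalation: V(t)/V₀ = e^(−t/τ) = e^(−0.26/0.3245) = 0.4488.
Fraction exhaled = 1 − 0.4488 = 0.5512 → 55.12%.

55.1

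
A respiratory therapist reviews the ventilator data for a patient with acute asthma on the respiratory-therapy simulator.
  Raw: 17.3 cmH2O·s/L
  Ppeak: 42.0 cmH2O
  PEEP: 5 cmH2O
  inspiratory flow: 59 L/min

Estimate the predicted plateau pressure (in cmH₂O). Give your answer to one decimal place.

Flow: 59 L/min ÷ 60 = 0.9833 L/s.
Pplat = PIP − Raw × flow = 42.0 − 17.3 × 0.9833 = 42.0 − 17.011 = 24.989 cmH2O.

25.0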